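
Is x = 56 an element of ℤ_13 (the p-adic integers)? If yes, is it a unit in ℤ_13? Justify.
x ∈ ℤ_13^× (unit); v_13(x) = 0

ℤ_13 = {x ∈ ℚ_13 : v_13(x) ≥ 0} and ℤ_13^× = {x ∈ ℤ_13 : v_13(x) = 0}. Here v_13(56) = v_13(num) − v_13(den) = 0; compare against these criteria.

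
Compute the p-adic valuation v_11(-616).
v_11(-616) = 1

v_11(n) is the largest exponent k such that 11^k divides n. Factor out: -616 = -11^1 · 56. (Sign doesn't affect v_p.) So v_11(-616) = 1.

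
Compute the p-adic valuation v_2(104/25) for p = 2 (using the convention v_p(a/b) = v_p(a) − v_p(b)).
v_2(104/25) = 3

Factor powers of 2 from the numerator and denominator of the reduced fraction: 104 = 2^3 · 13 and 25 = 2^0 · 25. Apply v_p(a/b) = v_p(a) − v_p(b): v_2(104/25) = 3 − 0 = 3.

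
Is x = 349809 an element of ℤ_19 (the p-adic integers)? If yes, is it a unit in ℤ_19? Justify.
x ∈ ℤ_19 but not a unit; v_19(x) = 3 > 0

ℤ_19 = {x ∈ ℚ_19 : v_19(x) ≥ 0} and ℤ_19^× = {x ∈ ℤ_19 : v_19(x) = 0}. Here v_19(349809) = v_19(num) − v_19(den) = 3; compare against these criteria.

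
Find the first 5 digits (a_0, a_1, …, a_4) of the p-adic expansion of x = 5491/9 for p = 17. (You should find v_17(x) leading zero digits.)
(a_0, …, a_4) = (0, 0, 4, 15, 1)

v_17(5491/9) = 2, so a_0 = ... = a_1 = 0. Factor out: x = 17^2 · u with u = 19/9 a unit in ℤ_17. Expand u iteratively via a_{v+i} = u_i mod 17, u_{i+1} = (u_i − a_{v+i})/17:
  u_0 = 19/9;  a_2 = 4;  u_1 = (u_0 − 4)/17 = -1/9
  u_1 = -1/9;  a_3 = 15;  u_2 = (u_1 − 15)/17 = -8/9
  u_2 = -8/9;  a_4 = 1;  u_3 = (u_2 − 1)/17 = -1/9
Digits: (0, 0, 4, 15, 1).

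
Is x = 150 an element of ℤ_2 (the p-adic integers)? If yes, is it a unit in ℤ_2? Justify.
x ∈ ℤ_2 but not a unit; v_2(x) = 1 > 0

ℤ_2 = {x ∈ ℚ_2 : v_2(x) ≥ 0} and ℤ_2^× = {x ∈ ℤ_2 : v_2(x) = 0}. Here v_2(150) = v_2(num) − v_2(den) = 1; compare against these criteria.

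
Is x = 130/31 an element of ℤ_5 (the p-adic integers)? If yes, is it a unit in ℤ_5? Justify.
x ∈ ℤ_5 but not a unit; v_5(x) = 1 > 0

ℤ_5 = {x ∈ ℚ_5 : v_5(x) ≥ 0} and ℤ_5^× = {x ∈ ℤ_5 : v_5(x) = 0}. Here v_5(130/31) = v_5(num) − v_5(den) = 1; compare against these criteria.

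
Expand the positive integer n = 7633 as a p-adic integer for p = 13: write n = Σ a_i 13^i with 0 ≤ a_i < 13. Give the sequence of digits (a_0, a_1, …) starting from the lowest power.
(a_0, a_1, …) = (2, 2, 6, 3)

Repeated division by 13 gives the digits low-to-high: 7633 = 2 + 2·13^1 + 6·13^2 + 3·13^3. Digit sequence: (2, 2, 6, 3).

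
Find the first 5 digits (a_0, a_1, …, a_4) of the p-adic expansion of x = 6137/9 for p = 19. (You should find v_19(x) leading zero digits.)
(a_0, …, a_4) = (0, 0, 4, 2, 2)

v_19(6137/9) = 2, so a_0 = ... = a_1 = 0. Factor out: x = 19^2 · u with u = 17/9 a unit in ℤ_19. Expand u iteratively via a_{v+i} = u_i mod 19, u_{i+1} = (u_i − a_{v+i})/19:
  u_0 = 17/9;  a_2 = 4;  u_1 = (u_0 − 4)/19 = -1/9
  u_1 = -1/9;  a_3 = 2;  u_2 = (u_1 − 2)/19 = -1/9
  u_2 = -1/9;  a_4 = 2;  u_3 = (u_2 − 2)/19 = -1/9
Digits: (0, 0, 4, 2, 2).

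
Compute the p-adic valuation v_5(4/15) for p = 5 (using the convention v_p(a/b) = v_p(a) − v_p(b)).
v_5(4/15) = -1

Factor powers of 5 from the numerator and denominator of the reduced fraction: 4 = 5^0 · 4 and 15 = 5^1 · 3. Apply v_p(a/b) = v_p(a) − v_p(b): v_5(4/15) = 0 − 1 = -1.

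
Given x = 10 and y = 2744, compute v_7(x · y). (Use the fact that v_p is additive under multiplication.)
v_7(27440) = 3

v_p(x) = 0 (factor: 10 = 7^0 · 10); v_p(y) = 3 (factor: 2744 = 7^3 · 8). Additivity: v_p(xy) = v_p(x) + v_p(y) = 0 + 3 = 3. (Direct check: xy = 27440 = 7^3 · (80).)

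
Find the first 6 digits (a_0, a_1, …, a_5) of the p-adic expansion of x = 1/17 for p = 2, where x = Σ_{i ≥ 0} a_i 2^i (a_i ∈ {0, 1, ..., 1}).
(a_0, …, a_5) = (1, 0, 0, 0, 1, 1)

v_2(1/17) = 0 (numerator and denominator both coprime to 2), so x ∈ ℤ_2^×. Compute digits iteratively via a_i = x_i mod 2, x_{i+1} = (x_i − a_i)/2, with x_0 = x:
  x_0 = 1/17;  a_0 = 1;  x_1 = (x_0 − 1)/2 = -8/17
  x_1 = -8/17;  a_1 = 0;  x_2 = (x_1 − 0)/2 = -4/17
  x_2 = -4/17;  a_2 = 0;  x_3 = (x_2 − 0)/2 = -2/17
  x_3 = -2/17;  a_3 = 0;  x_4 = (x_3 − 0)/2 = -1/17
  x_4 = -1/17;  a_4 = 1;  x_5 = (x_4 − 1)/2 = -9/17
  x_5 = -9/17;  a_5 = 1;  x_6 = (x_5 − 1)/2 = -13/17
Digits: (1, 0, 0, 0, 1, 1).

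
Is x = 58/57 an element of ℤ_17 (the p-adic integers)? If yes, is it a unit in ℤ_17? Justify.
x ∈ ℤ_17^× (unit); v_17(x) = 0

ℤ_17 = {x ∈ ℚ_17 : v_17(x) ≥ 0} and ℤ_17^× = {x ∈ ℤ_17 : v_17(x) = 0}. Here v_17(58/57) = v_17(num) − v_17(den) = 0; compare against these criteria.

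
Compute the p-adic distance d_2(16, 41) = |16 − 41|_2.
d_2(16, 41) = 1

Step 1 — x − y = 16 − 41 = -25. Step 2 — v_2(-25) = 0 (factor: -25 = −(2^0 · 25); the sign does not affect v_p). Step 3 — |x − y|_2 = 2^{0} = 1.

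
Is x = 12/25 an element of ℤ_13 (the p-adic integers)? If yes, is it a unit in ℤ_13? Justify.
x ∈ ℤ_13^× (unit); v_13(x) = 0

ℤ_13 = {x ∈ ℚ_13 : v_13(x) ≥ 0} and ℤ_13^× = {x ∈ ℤ_13 : v_13(x) = 0}. Here v_13(12/25) = v_13(num) − v_13(den) = 0; compare against these criteria.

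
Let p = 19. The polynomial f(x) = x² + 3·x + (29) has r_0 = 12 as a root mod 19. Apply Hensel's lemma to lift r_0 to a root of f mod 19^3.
r_2 = 753 (mod 6859)

Hensel: r_{i+1} = r_i − f(r_i)·(f′(r_i))^{-1} mod 19^{i+2}, f′(x) = 2x + 3. Iterate:
  r_0 = 12 (mod 19)
  r_1 = 31 (mod 361)
  r_2 = 753 (mod 6859)
Final: r = 753 satisfies f(r) ≡ 0 mod 19^3.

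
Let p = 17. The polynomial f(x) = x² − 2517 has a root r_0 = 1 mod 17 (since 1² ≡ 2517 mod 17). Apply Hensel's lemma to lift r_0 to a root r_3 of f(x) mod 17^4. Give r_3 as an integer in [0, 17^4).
r_3 = 74665 (mod 83521)

Hensel's recurrence: r_{i+1} = r_i − f(r_i)·(f′(r_i))^{-1} mod 17^{i+2}, with f′(x) = 2x. Iterate:
  r_0 = 1 (mod 17)
  r_1 = 103 (mod 289)
  r_2 = 970 (mod 4913)
  r_3 = 74665 (mod 83521)
Final: r_3 = 74665, and one checks f(r_3) ≡ 0 mod 17^4.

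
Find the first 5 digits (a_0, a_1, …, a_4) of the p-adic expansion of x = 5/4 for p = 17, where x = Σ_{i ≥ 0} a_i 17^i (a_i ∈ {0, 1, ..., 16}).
(a_0, …, a_4) = (14, 12, 12, 12, 12)

v_17(5/4) = 0 (numerator and denominator both coprime to 17), so x ∈ ℤ_17^×. Compute digits iteratively via a_i = x_i mod 17, x_{i+1} = (x_i − a_i)/17, with x_0 = x:
  x_0 = 5/4;  a_0 = 14;  x_1 = (x_0 − 14)/17 = -3/4
  x_1 = -3/4;  a_1 = 12;  x_2 = (x_1 − 12)/17 = -3/4
  x_2 = -3/4;  a_2 = 12;  x_3 = (x_2 − 12)/17 = -3/4
  x_3 = -3/4;  a_3 = 12;  x_4 = (x_3 − 12)/17 = -3/4
  x_4 = -3/4;  a_4 = 12;  x_5 = (x_4 − 12)/17 = -3/4
Digits: (14, 12, 12, 12, 12).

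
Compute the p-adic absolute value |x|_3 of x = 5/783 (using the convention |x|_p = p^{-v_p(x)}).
|5/783|_3 = 27

Step 1 — compute v_3(x) by factoring powers of 3 out of the numerator and denominator: v_3(5/783) = -3. Step 2 — apply |x|_p = p^{-v_p(x)} = 3^{3} = 27.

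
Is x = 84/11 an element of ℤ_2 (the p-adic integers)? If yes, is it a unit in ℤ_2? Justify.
x ∈ ℤ_2 but not a unit; v_2(x) = 2 > 0

ℤ_2 = {x ∈ ℚ_2 : v_2(x) ≥ 0} and ℤ_2^× = {x ∈ ℤ_2 : v_2(x) = 0}. Here v_2(84/11) = v_2(num) − v_2(den) = 2; compare against these criteria.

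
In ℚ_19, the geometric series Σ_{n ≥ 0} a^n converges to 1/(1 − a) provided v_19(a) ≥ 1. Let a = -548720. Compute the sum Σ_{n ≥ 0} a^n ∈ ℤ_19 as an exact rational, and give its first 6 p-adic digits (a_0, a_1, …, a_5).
Σ a^n = 1/(1 − a) = 1/548721;  first 6 digits = (1, 0, 0, 15, 14, 18)

v_19(a) = 3 ≥ 1, so the series converges in ℤ_19 to 1/(1 − a) = 1/(1 − (-548720)) = 1/548721. Expand this rational in ℤ_19: compute digits iteratively via d_i = x_i mod 19, x_{i+1} = (x_i − d_i)/19. The first 6 digits are (1, 0, 0, 15, 14, 18).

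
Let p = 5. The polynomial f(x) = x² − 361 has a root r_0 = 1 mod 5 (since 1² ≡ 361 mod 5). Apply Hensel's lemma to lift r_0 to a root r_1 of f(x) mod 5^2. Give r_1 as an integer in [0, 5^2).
r_1 = 6 (mod 25)

Hensel's recurrence: r_{i+1} = r_i − f(r_i)·(f′(r_i))^{-1} mod 5^{i+2}, with f′(x) = 2x. Iterate:
  r_0 = 1 (mod 5)
  r_1 = 6 (mod 25)
Final: r_1 = 6, and one checks f(r_1) ≡ 0 mod 5^2.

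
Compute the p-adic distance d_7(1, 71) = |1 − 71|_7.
d_7(1, 71) = 1/7

Step 1 — x − y = 1 − 71 = -70. Step 2 — v_7(-70) = 1 (factor: -70 = −(7^1 · 10); the sign does not affect v_p). Step 3 — |x − y|_7 = 7^{-1} = 1/7.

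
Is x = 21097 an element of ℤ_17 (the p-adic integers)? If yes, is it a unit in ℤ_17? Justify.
x ∈ ℤ_17 but not a unit; v_17(x) = 2 > 0

ℤ_17 = {x ∈ ℚ_17 : v_17(x) ≥ 0} and ℤ_17^× = {x ∈ ℤ_17 : v_17(x) = 0}. Here v_17(21097) = v_17(num) − v_17(den) = 2; compare against these criteria.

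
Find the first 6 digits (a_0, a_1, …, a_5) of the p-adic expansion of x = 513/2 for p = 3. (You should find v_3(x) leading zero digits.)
(a_0, …, a_5) = (0, 0, 0, 2, 1, 2)

v_3(513/2) = 3, so a_0 = ... = a_2 = 0. Factor out: x = 3^3 · u with u = 19/2 a unit in ℤ_3. Expand u iteratively via a_{v+i} = u_i mod 3, u_{i+1} = (u_i − a_{v+i})/3:
  u_0 = 19/2;  a_3 = 2;  u_1 = (u_0 − 2)/3 = 5/2
  u_1 = 5/2;  a_4 = 1;  u_2 = (u_1 − 1)/3 = 1/2
  u_2 = 1/2;  a_5 = 2;  u_3 = (u_2 − 2)/3 = -1/2
Digits: (0, 0, 0, 2, 1, 2).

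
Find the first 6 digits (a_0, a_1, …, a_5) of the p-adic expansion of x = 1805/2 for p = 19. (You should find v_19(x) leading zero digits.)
(a_0, …, a_5) = (0, 0, 12, 9, 9, 9)

v_19(1805/2) = 2, so a_0 = ... = a_1 = 0. Factor out: x = 19^2 · u with u = 5/2 a unit in ℤ_19. Expand u iteratively via a_{v+i} = u_i mod 19, u_{i+1} = (u_i − a_{v+i})/19:
  u_0 = 5/2;  a_2 = 12;  u_1 = (u_0 − 12)/19 = -1/2
  u_1 = -1/2;  a_3 = 9;  u_2 = (u_1 − 9)/19 = -1/2
  u_2 = -1/2;  a_4 = 9;  u_3 = (u_2 − 9)/19 = -1/2
  u_3 = -1/2;  a_5 = 9;  u_4 = (u_3 − 9)/19 = -1/2
Digits: (0, 0, 12, 9, 9, 9).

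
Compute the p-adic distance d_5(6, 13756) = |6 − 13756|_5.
d_5(6, 13756) = 1/625

Step 1 — x − y = 6 − 13756 = -13750. Step 2 — v_5(-13750) = 4 (factor: -13750 = −(5^4 · 22); the sign does not affect v_p). Step 3 — |x − y|_5 = 5^{-4} = 1/625.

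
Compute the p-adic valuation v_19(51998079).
v_19(51998079) = 5

v_19(n) is the largest exponent k such that 19^k divides n. Factor out: 51998079 = 19^5 · 21. (Sign doesn't affect v_p.) So v_19(51998079) = 5.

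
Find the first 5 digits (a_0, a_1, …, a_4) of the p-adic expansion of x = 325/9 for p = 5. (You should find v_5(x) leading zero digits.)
(a_0, …, a_4) = (0, 0, 2, 1, 2)

v_5(325/9) = 2, so a_0 = ... = a_1 = 0. Factor out: x = 5^2 · u with u = 13/9 a unit in ℤ_5. Expand u iteratively via a_{v+i} = u_i mod 5, u_{i+1} = (u_i − a_{v+i})/5:
  u_0 = 13/9;  a_2 = 2;  u_1 = (u_0 − 2)/5 = -1/9
  u_1 = -1/9;  a_3 = 1;  u_2 = (u_1 − 1)/5 = -2/9
  u_2 = -2/9;  a_4 = 2;  u_3 = (u_2 − 2)/5 = -4/9
Digits: (0, 0, 2, 1, 2).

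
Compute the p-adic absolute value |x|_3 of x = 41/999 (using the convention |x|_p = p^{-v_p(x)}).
|41/999|_3 = 27

Step 1 — compute v_3(x) by factoring powers of 3 out of the numerator and denominator: v_3(41/999) = -3. Step 2 — apply |x|_p = p^{-v_p(x)} = 3^{3} = 27.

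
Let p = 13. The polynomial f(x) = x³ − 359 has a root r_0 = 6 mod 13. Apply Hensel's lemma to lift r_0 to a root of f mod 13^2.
r_1 = 84 (mod 169)

Hensel: r_{i+1} = r_i − f(r_i)/f′(r_i) mod 13^{i+2}, where f′(x) = 3x². Iterate:
  r_0 = 6 (mod 13)
  r_1 = 84 (mod 169)
Final: r = 84 with f(r) ≡ 0 mod 13^2.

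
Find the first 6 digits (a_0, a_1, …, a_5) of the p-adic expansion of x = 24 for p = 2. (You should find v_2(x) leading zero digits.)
(a_0, …, a_5) = (0, 0, 0, 1, 1, 0)

v_2(24) = 3, so a_0 = ... = a_2 = 0. Factor out: x = 2^3 · u with u = 3 a unit in ℤ_2. Expand u iteratively via a_{v+i} = u_i mod 2, u_{i+1} = (u_i − a_{v+i})/2:
  u_0 = 3;  a_3 = 1;  u_1 = (u_0 − 1)/2 = 1
  u_1 = 1;  a_4 = 1;  u_2 = (u_1 − 1)/2 = 0
  u_2 = 0;  a_5 = 0;  u_3 = (u_2 − 0)/2 = 0
Digits: (0, 0, 0, 1, 1, 0).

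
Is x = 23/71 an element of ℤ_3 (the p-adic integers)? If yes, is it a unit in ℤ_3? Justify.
x ∈ ℤ_3^× (unit); v_3(x) = 0

ℤ_3 = {x ∈ ℚ_3 : v_3(x) ≥ 0} and ℤ_3^× = {x ∈ ℤ_3 : v_3(x) = 0}. Here v_3(23/71) = v_3(num) − v_3(den) = 0; compare against these criteria.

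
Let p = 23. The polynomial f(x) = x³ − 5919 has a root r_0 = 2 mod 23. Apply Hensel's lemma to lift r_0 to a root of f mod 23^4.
r_3 = 27165 (mod 279841)

Hensel: r_{i+1} = r_i − f(r_i)/f′(r_i) mod 23^{i+2}, where f′(x) = 3x². Iterate:
  r_0 = 2 (mod 23)
  r_1 = 186 (mod 529)
  r_2 = 2831 (mod 12167)
  r_3 = 27165 (mod 279841)
Final: r = 27165 with f(r) ≡ 0 mod 23^4.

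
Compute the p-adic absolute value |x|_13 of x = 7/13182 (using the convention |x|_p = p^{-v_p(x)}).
|7/13182|_13 = 2197

Step 1 — compute v_13(x) by factoring powers of 13 out of the numerator and denominator: v_13(7/13182) = -3. Step 2 — apply |x|_p = p^{-v_p(x)} = 13^{3} = 2197.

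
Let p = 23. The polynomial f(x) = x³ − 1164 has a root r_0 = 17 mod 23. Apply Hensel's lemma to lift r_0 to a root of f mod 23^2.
r_1 = 477 (mod 529)

Hensel: r_{i+1} = r_i − f(r_i)/f′(r_i) mod 23^{i+2}, where f′(x) = 3x². Iterate:
  r_0 = 17 (mod 23)
  r_1 = 477 (mod 529)
Final: r = 477 with f(r) ≡ 0 mod 23^2.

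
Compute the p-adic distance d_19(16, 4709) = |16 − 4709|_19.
d_19(16, 4709) = 1/361

Step 1 — x − y = 16 − 4709 = -4693. Step 2 — v_19(-4693) = 2 (factor: -4693 = −(19^2 · 13); the sign does not affect v_p). Step 3 — |x − y|_19 = 19^{-2} = 1/361.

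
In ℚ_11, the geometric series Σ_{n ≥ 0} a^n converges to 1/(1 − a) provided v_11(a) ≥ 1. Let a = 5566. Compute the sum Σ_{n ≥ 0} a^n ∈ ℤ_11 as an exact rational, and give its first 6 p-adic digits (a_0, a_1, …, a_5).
Σ a^n = 1/(1 − a) = -1/5565;  first 6 digits = (1, 0, 2, 4, 4, 5)

v_11(a) = 2 ≥ 1, so the series converges in ℤ_11 to 1/(1 − a) = 1/(1 − 5566) = -1/5565. Expand this rational in ℤ_11: compute digits iteratively via d_i = x_i mod 11, x_{i+1} = (x_i − d_i)/11. The first 6 digits are (1, 0, 2, 4, 4, 5).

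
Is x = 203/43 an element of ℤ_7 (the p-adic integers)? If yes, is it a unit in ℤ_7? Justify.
x ∈ ℤ_7 but not a unit; v_7(x) = 1 > 0

ℤ_7 = {x ∈ ℚ_7 : v_7(x) ≥ 0} and ℤ_7^× = {x ∈ ℤ_7 : v_7(x) = 0}. Here v_7(203/43) = v_7(num) − v_7(den) = 1; compare against these criteria.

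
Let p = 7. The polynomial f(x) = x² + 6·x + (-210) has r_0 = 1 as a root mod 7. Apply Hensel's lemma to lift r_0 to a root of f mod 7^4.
r_3 = 449 (mod 2401)

Hensel: r_{i+1} = r_i − f(r_i)·(f′(r_i))^{-1} mod 7^{i+2}, f′(x) = 2x + 6. Iterate:
  r_0 = 1 (mod 7)
  r_1 = 8 (mod 49)
  r_2 = 106 (mod 343)
  r_3 = 449 (mod 2401)
Final: r = 449 satisfies f(r) ≡ 0 mod 7^4.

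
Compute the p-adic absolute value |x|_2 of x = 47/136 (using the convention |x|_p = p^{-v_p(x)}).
|47/136|_2 = 8

Step 1 — compute v_2(x) by factoring powers of 2 out of the numerator and denominator: v_2(47/136) = -3. Step 2 — apply |x|_p = p^{-v_p(x)} = 2^{3} = 8.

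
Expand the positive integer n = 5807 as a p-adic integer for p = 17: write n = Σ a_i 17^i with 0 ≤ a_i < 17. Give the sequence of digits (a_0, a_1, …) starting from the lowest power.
(a_0, a_1, …) = (10, 1, 3, 1)

Repeated division by 17 gives the digits low-to-high: 5807 = 10 + 1·17^1 + 3·17^2 + 1·17^3. Digit sequence: (10, 1, 3, 1).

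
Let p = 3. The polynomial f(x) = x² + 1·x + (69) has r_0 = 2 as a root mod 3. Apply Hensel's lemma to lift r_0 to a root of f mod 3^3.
r_2 = 23 (mod 27)

Hensel: r_{i+1} = r_i − f(r_i)·(f′(r_i))^{-1} mod 3^{i+2}, f′(x) = 2x + 1. Iterate:
  r_0 = 2 (mod 3)
  r_1 = 5 (mod 9)
  r_2 = 23 (mod 27)
Final: r = 23 satisfies f(r) ≡ 0 mod 3^3.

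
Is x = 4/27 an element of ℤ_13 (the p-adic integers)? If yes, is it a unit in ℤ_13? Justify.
x ∈ ℤ_13^× (unit); v_13(x) = 0

ℤ_13 = {x ∈ ℚ_13 : v_13(x) ≥ 0} and ℤ_13^× = {x ∈ ℤ_13 : v_13(x) = 0}. Here v_13(4/27) = v_13(num) − v_13(den) = 0; compare against these criteria.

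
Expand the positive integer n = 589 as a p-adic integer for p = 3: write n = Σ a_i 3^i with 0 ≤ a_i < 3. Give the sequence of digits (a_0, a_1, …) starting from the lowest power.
(a_0, a_1, …) = (1, 1, 2, 0, 1, 2)

Repeated division by 3 gives the digits low-to-high: 589 = 1 + 1·3^1 + 2·3^2 + 1·3^4 + 2·3^5. Digit sequence: (1, 1, 2, 0, 1, 2).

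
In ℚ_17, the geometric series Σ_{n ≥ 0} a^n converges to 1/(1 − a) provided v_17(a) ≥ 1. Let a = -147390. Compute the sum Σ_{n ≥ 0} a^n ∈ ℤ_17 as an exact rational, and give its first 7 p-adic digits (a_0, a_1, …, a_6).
Σ a^n = 1/(1 − a) = 1/147391;  first 7 digits = (1, 0, 0, 4, 15, 16, 15)

v_17(a) = 3 ≥ 1, so the series converges in ℤ_17 to 1/(1 − a) = 1/(1 − (-147390)) = 1/147391. Expand this rational in ℤ_17: compute digits iteratively via d_i = x_i mod 17, x_{i+1} = (x_i − d_i)/17. The first 7 digits are (1, 0, 0, 4, 15, 16, 15).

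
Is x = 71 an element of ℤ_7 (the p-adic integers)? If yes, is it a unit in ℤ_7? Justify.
x ∈ ℤ_7^× (unit); v_7(x) = 0

ℤ_7 = {x ∈ ℚ_7 : v_7(x) ≥ 0} and ℤ_7^× = {x ∈ ℤ_7 : v_7(x) = 0}. Here v_7(71) = v_7(num) − v_7(den) = 0; compare against these criteria.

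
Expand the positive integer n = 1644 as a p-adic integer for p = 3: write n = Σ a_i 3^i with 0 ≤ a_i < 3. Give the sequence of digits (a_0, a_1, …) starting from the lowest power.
(a_0, a_1, …) = (0, 2, 2, 0, 2, 0, 2)

Repeated division by 3 gives the digits low-to-high: 1644 = 2·3^1 + 2·3^2 + 2·3^4 + 2·3^6. Digit sequence: (0, 2, 2, 0, 2, 0, 2).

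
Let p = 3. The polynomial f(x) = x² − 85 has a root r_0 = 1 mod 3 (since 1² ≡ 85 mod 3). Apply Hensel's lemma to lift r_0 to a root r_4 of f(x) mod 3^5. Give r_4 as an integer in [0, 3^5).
r_4 = 160 (mod 243)

Hensel's recurrence: r_{i+1} = r_i − f(r_i)·(f′(r_i))^{-1} mod 3^{i+2}, with f′(x) = 2x. Iterate:
  r_0 = 1 (mod 3)
  r_1 = 7 (mod 9)
  r_2 = 25 (mod 27)
  r_3 = 79 (mod 81)
  r_4 = 160 (mod 243)
Final: r_4 = 160, and one checks f(r_4) ≡ 0 mod 3^5.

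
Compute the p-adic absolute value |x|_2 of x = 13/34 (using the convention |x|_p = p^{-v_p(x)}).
|13/34|_2 = 2

Step 1 — compute v_2(x) by factoring powers of 2 out of the numerator and denominator: v_2(13/34) = -1. Step 2 — apply |x|_p = p^{-v_p(x)} = 2^{1} = 2.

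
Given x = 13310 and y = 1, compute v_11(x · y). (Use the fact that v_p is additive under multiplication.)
v_11(13310) = 3

v_p(x) = 3 (factor: 13310 = 11^3 · 10); v_p(y) = 0 (factor: 1 = 11^0 · 1). Additivity: v_p(xy) = v_p(x) + v_p(y) = 3 + 0 = 3. (Direct check: xy = 13310 = 11^3 · (10).)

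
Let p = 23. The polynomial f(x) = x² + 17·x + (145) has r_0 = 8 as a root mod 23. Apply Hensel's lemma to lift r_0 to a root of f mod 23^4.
r_3 = 134075 (mod 279841)

Hensel: r_{i+1} = r_i − f(r_i)·(f′(r_i))^{-1} mod 23^{i+2}, f′(x) = 2x + 17. Iterate:
  r_0 = 8 (mod 23)
  r_1 = 238 (mod 529)
  r_2 = 238 (mod 12167)
  r_3 = 134075 (mod 279841)
Final: r = 134075 satisfies f(r) ≡ 0 mod 23^4.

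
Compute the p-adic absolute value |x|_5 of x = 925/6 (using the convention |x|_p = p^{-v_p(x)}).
|925/6|_5 = 1/25

Step 1 — compute v_5(x) by factoring powers of 5 out of the numerator and denominator: v_5(925/6) = 2. Step 2 — apply |x|_p = p^{-v_p(x)} = 5^{-2} = 1/25.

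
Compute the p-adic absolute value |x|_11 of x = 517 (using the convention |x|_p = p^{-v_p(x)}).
|517|_11 = 1/11

Step 1 — compute v_11(x) by factoring powers of 11 out of the numerator and denominator: v_11(517) = 1. Step 2 — apply |x|_p = p^{-v_p(x)} = 11^{-1} = 1/11.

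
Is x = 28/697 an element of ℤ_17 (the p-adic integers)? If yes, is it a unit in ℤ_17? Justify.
x ∉ ℤ_17 (v_17(x) = -1 < 0)

ℤ_17 = {x ∈ ℚ_17 : v_17(x) ≥ 0} and ℤ_17^× = {x ∈ ℤ_17 : v_17(x) = 0}. Here v_17(28/697) = v_17(num) − v_17(den) = -1; compare against these criteria.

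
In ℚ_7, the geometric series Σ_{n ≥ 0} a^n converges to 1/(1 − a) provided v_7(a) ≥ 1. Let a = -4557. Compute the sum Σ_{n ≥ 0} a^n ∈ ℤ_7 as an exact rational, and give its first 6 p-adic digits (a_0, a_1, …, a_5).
Σ a^n = 1/(1 − a) = 1/4558;  first 6 digits = (1, 0, 5, 0, 2, 3)

v_7(a) = 2 ≥ 1, so the series converges in ℤ_7 to 1/(1 − a) = 1/(1 − (-4557)) = 1/4558. Expand this rational in ℤ_7: compute digits iteratively via d_i = x_i mod 7, x_{i+1} = (x_i − d_i)/7. The first 6 digits are (1, 0, 5, 0, 2, 3).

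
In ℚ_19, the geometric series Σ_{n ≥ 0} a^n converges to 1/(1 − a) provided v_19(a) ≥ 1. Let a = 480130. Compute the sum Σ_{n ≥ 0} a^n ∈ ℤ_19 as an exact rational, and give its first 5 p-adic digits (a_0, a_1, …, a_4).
Σ a^n = 1/(1 − a) = -1/480129;  first 5 digits = (1, 0, 0, 13, 3)

v_19(a) = 3 ≥ 1, so the series converges in ℤ_19 to 1/(1 − a) = 1/(1 − 480130) = -1/480129. Expand this rational in ℤ_19: compute digits iteratively via d_i = x_i mod 19, x_{i+1} = (x_i − d_i)/19. The first 5 digits are (1, 0, 0, 13, 3).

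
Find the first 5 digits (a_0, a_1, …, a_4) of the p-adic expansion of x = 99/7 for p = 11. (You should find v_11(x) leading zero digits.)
(a_0, …, a_4) = (0, 6, 9, 7, 4)

v_11(99/7) = 1, so a_0 = ... = a_0 = 0. Factor out: x = 11^1 · u with u = 9/7 a unit in ℤ_11. Expand u iteratively via a_{v+i} = u_i mod 11, u_{i+1} = (u_i − a_{v+i})/11:
  u_0 = 9/7;  a_1 = 6;  u_1 = (u_0 − 6)/11 = -3/7
  u_1 = -3/7;  a_2 = 9;  u_2 = (u_1 − 9)/11 = -6/7
  u_2 = -6/7;  a_3 = 7;  u_3 = (u_2 − 7)/11 = -5/7
  u_3 = -5/7;  a_4 = 4;  u_4 = (u_3 − 4)/11 = -3/7
Digits: (0, 6, 9, 7, 4).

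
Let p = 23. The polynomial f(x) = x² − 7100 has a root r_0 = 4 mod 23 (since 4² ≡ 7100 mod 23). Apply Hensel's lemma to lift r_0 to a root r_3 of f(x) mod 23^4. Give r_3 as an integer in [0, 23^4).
r_3 = 5915 (mod 279841)

Hensel's recurrence: r_{i+1} = r_i − f(r_i)·(f′(r_i))^{-1} mod 23^{i+2}, with f′(x) = 2x. Iterate:
  r_0 = 4 (mod 23)
  r_1 = 96 (mod 529)
  r_2 = 5915 (mod 12167)
  r_3 = 5915 (mod 279841)
Final: r_3 = 5915, and one checks f(r_3) ≡ 0 mod 23^4.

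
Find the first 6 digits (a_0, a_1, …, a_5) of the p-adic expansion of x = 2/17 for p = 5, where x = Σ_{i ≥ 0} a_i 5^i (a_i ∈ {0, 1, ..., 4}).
(a_0, …, a_5) = (1, 1, 3, 2, 3, 4)

v_5(2/17) = 0 (numerator and denominator both coprime to 5), so x ∈ ℤ_5^×. Compute digits iteratively via a_i = x_i mod 5, x_{i+1} = (x_i − a_i)/5, with x_0 = x:
  x_0 = 2/17;  a_0 = 1;  x_1 = (x_0 − 1)/5 = -3/17
  x_1 = -3/17;  a_1 = 1;  x_2 = (x_1 − 1)/5 = -4/17
  x_2 = -4/17;  a_2 = 3;  x_3 = (x_2 − 3)/5 = -11/17
  x_3 = -11/17;  a_3 = 2;  x_4 = (x_3 − 2)/5 = -9/17
  x_4 = -9/17;  a_4 = 3;  x_5 = (x_4 − 3)/5 = -12/17
  x_5 = -12/17;  a_5 = 4;  x_6 = (x_5 − 4)/5 = -16/17
Digits: (1, 1, 3, 2, 3, 4).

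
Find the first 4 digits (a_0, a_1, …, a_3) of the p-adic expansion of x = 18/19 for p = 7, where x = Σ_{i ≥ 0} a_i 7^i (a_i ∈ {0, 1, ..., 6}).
(a_0, …, a_3) = (5, 2, 0, 4)

v_7(18/19) = 0 (numerator and denominator both coprime to 7), so x ∈ ℤ_7^×. Compute digits iteratively via a_i = x_i mod 7, x_{i+1} = (x_i − a_i)/7, with x_0 = x:
  x_0 = 18/19;  a_0 = 5;  x_1 = (x_0 − 5)/7 = -11/19
  x_1 = -11/19;  a_1 = 2;  x_2 = (x_1 − 2)/7 = -7/19
  x_2 = -7/19;  a_2 = 0;  x_3 = (x_2 − 0)/7 = -1/19
  x_3 = -1/19;  a_3 = 4;  x_4 = (x_3 − 4)/7 = -11/19
Digits: (5, 2, 0, 4).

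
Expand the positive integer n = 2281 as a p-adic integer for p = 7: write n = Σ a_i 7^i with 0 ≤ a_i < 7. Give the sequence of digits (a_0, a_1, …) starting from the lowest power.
(a_0, a_1, …) = (6, 3, 4, 6)

Repeated division by 7 gives the digits low-to-high: 2281 = 6 + 3·7^1 + 4·7^2 + 6·7^3. Digit sequence: (6, 3, 4, 6).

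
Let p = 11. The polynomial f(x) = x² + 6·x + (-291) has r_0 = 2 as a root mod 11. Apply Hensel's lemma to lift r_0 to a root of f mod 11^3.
r_2 = 453 (mod 1331)

Hensel: r_{i+1} = r_i − f(r_i)·(f′(r_i))^{-1} mod 11^{i+2}, f′(x) = 2x + 6. Iterate:
  r_0 = 2 (mod 11)
  r_1 = 90 (mod 121)
  r_2 = 453 (mod 1331)
Final: r = 453 satisfies f(r) ≡ 0 mod 11^3.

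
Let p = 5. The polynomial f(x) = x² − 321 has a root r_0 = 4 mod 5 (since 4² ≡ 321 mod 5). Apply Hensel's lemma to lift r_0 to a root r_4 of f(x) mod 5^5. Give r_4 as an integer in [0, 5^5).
r_4 = 2139 (mod 3125)

Hensel's recurrence: r_{i+1} = r_i − f(r_i)·(f′(r_i))^{-1} mod 5^{i+2}, with f′(x) = 2x. Iterate:
  r_0 = 4 (mod 5)
  r_1 = 14 (mod 25)
  r_2 = 14 (mod 125)
  r_3 = 264 (mod 625)
  r_4 = 2139 (mod 3125)
Final: r_4 = 2139, and one checks f(r_4) ≡ 0 mod 5^5.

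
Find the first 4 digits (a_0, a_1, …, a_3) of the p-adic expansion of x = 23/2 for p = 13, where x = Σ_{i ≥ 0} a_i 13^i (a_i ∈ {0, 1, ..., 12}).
(a_0, …, a_3) = (5, 7, 6, 6)

v_13(23/2) = 0 (numerator and denominator both coprime to 13), so x ∈ ℤ_13^×. Compute digits iteratively via a_i = x_i mod 13, x_{i+1} = (x_i − a_i)/13, with x_0 = x:
  x_0 = 23/2;  a_0 = 5;  x_1 = (x_0 − 5)/13 = 1/2
  x_1 = 1/2;  a_1 = 7;  x_2 = (x_1 − 7)/13 = -1/2
  x_2 = -1/2;  a_2 = 6;  x_3 = (x_2 − 6)/13 = -1/2
  x_3 = -1/2;  a_3 = 6;  x_4 = (x_3 − 6)/13 = -1/2
Digits: (5, 7, 6, 6).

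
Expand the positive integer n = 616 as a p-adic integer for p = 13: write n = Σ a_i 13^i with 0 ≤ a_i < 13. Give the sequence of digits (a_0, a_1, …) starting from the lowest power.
(a_0, a_1, …) = (5, 8, 3)

Repeated division by 13 gives the digits low-to-high: 616 = 5 + 8·13^1 + 3·13^2. Digit sequence: (5, 8, 3).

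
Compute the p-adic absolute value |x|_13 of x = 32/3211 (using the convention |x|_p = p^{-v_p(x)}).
|32/3211|_13 = 169

Step 1 — compute v_13(x) by factoring powers of 13 out of the numerator and denominator: v_13(32/3211) = -2. Step 2 — apply |x|_p = p^{-v_p(x)} = 13^{2} = 169.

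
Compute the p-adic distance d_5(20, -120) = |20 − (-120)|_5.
d_5(20, -120) = 1/5

Step 1 — x − y = 20 − (-120) = 140. Step 2 — v_5(140) = 1 (factor: 140 = (5^1 · 28); the sign does not affect v_p). Step 3 — |x − y|_5 = 5^{-1} = 1/5.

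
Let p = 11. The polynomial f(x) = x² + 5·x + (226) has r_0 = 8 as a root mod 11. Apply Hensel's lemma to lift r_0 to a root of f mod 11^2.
r_1 = 96 (mod 121)

Hensel: r_{i+1} = r_i − f(r_i)·(f′(r_i))^{-1} mod 11^{i+2}, f′(x) = 2x + 5. Iterate:
  r_0 = 8 (mod 11)
  r_1 = 96 (mod 121)
Final: r = 96 satisfies f(r) ≡ 0 mod 11^2.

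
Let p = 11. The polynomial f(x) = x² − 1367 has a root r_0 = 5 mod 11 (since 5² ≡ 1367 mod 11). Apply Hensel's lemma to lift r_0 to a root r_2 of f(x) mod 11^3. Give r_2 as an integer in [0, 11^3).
r_2 = 1325 (mod 1331)

Hensel's recurrence: r_{i+1} = r_i − f(r_i)·(f′(r_i))^{-1} mod 11^{i+2}, with f′(x) = 2x. Iterate:
  r_0 = 5 (mod 11)
  r_1 = 115 (mod 121)
  r_2 = 1325 (mod 1331)
Final: r_2 = 1325, and one checks f(r_2) ≡ 0 mod 11^3.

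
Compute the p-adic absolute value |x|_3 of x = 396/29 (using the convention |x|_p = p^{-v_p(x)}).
|396/29|_3 = 1/9

Step 1 — compute v_3(x) by factoring powers of 3 out of the numerator and denominator: v_3(396/29) = 2. Step 2 — apply |x|_p = p^{-v_p(x)} = 3^{-2} = 1/9.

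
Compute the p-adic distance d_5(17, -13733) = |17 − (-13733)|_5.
d_5(17, -13733) = 1/625

Step 1 — x − y = 17 − (-13733) = 13750. Step 2 — v_5(13750) = 4 (factor: 13750 = (5^4 · 22); the sign does not affect v_p). Step 3 — |x − y|_5 = 5^{-4} = 1/625.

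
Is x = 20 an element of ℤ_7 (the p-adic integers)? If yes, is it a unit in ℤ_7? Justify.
x ∈ ℤ_7^× (unit); v_7(x) = 0

ℤ_7 = {x ∈ ℚ_7 : v_7(x) ≥ 0} and ℤ_7^× = {x ∈ ℤ_7 : v_7(x) = 0}. Here v_7(20) = v_7(num) − v_7(den) = 0; compare against these criteria.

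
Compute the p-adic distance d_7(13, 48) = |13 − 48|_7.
d_7(13, 48) = 1/7

Step 1 — x − y = 13 − 48 = -35. Step 2 — v_7(-35) = 1 (factor: -35 = −(7^1 · 5); the sign does not affect v_p). Step 3 — |x − y|_7 = 7^{-1} = 1/7.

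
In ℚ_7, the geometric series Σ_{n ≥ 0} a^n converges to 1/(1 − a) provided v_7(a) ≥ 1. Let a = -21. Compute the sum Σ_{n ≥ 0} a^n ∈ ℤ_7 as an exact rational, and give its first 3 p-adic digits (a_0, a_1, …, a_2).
Σ a^n = 1/(1 − a) = 1/22;  first 3 digits = (1, 4, 1)

v_7(a) = 1 ≥ 1, so the series converges in ℤ_7 to 1/(1 − a) = 1/(1 − (-21)) = 1/22. Expand this rational in ℤ_7: compute digits iteratively via d_i = x_i mod 7, x_{i+1} = (x_i − d_i)/7. The first 3 digits are (1, 4, 1).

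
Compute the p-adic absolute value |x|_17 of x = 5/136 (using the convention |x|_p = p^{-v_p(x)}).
|5/136|_17 = 17

Step 1 — compute v_17(x) by factoring powers of 17 out of the numerator and denominator: v_17(5/136) = -1. Step 2 — apply |x|_p = p^{-v_p(x)} = 17^{1} = 17.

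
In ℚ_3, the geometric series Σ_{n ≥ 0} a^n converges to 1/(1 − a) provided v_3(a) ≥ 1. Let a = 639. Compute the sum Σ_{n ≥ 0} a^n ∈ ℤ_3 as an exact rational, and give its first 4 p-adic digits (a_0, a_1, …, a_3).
Σ a^n = 1/(1 − a) = -1/638;  first 4 digits = (1, 0, 2, 2)

v_3(a) = 2 ≥ 1, so the series converges in ℤ_3 to 1/(1 − a) = 1/(1 − 639) = -1/638. Expand this rational in ℤ_3: compute digits iteratively via d_i = x_i mod 3, x_{i+1} = (x_i − d_i)/3. The first 4 digits are (1, 0, 2, 2).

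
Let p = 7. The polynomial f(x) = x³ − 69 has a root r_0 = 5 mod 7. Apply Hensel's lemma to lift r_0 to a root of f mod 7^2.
r_1 = 33 (mod 49)

Hensel: r_{i+1} = r_i − f(r_i)/f′(r_i) mod 7^{i+2}, where f′(x) = 3x². Iterate:
  r_0 = 5 (mod 7)
  r_1 = 33 (mod 49)
Final: r = 33 with f(r) ≡ 0 mod 7^2.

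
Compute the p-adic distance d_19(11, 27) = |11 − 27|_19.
d_19(11, 27) = 1

Step 1 — x − y = 11 − 27 = -16. Step 2 — v_19(-16) = 0 (factor: -16 = −(19^0 · 16); the sign does not affect v_p). Step 3 — |x − y|_19 = 19^{0} = 1.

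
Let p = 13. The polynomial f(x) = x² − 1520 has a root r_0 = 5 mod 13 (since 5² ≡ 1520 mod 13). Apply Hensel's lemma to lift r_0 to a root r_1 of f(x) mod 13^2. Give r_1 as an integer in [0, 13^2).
r_1 = 70 (mod 169)

Hensel's recurrence: r_{i+1} = r_i − f(r_i)·(f′(r_i))^{-1} mod 13^{i+2}, with f′(x) = 2x. Iterate:
  r_0 = 5 (mod 13)
  r_1 = 70 (mod 169)
Final: r_1 = 70, and one checks f(r_1) ≡ 0 mod 13^2.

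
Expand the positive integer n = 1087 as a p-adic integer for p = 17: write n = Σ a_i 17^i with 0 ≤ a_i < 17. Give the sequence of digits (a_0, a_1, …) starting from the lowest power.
(a_0, a_1, …) = (16, 12, 3)

Repeated division by 17 gives the digits low-to-high: 1087 = 16 + 12·17^1 + 3·17^2. Digit sequence: (16, 12, 3).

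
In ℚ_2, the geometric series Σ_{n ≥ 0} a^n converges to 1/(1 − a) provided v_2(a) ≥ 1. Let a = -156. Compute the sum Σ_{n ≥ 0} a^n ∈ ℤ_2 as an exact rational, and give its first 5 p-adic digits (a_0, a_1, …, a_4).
Σ a^n = 1/(1 − a) = 1/157;  first 5 digits = (1, 0, 1, 0, 1)

v_2(a) = 2 ≥ 1, so the series converges in ℤ_2 to 1/(1 − a) = 1/(1 − (-156)) = 1/157. Expand this rational in ℤ_2: compute digits iteratively via d_i = x_i mod 2, x_{i+1} = (x_i − d_i)/2. The first 5 digits are (1, 0, 1, 0, 1).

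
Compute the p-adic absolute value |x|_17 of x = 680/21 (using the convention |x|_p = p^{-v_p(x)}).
|680/21|_17 = 1/17

Step 1 — compute v_17(x) by factoring powers of 17 out of the numerator and denominator: v_17(680/21) = 1. Step 2 — apply |x|_p = p^{-v_p(x)} = 17^{-1} = 1/17.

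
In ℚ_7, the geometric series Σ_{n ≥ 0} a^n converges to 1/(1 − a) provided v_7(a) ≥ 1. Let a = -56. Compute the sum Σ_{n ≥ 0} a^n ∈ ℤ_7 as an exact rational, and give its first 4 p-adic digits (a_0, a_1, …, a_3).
Σ a^n = 1/(1 − a) = 1/57;  first 4 digits = (1, 6, 6, 0)

v_7(a) = 1 ≥ 1, so the series converges in ℤ_7 to 1/(1 − a) = 1/(1 − (-56)) = 1/57. Expand this rational in ℤ_7: compute digits iteratively via d_i = x_i mod 7, x_{i+1} = (x_i − d_i)/7. The first 4 digits are (1, 6, 6, 0).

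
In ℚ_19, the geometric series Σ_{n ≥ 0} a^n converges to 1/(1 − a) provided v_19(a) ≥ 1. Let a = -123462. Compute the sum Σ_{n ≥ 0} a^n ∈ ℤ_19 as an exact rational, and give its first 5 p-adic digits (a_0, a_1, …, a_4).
Σ a^n = 1/(1 − a) = 1/123463;  first 5 digits = (1, 0, 0, 1, 18)

v_19(a) = 3 ≥ 1, so the series converges in ℤ_19 to 1/(1 − a) = 1/(1 − (-123462)) = 1/123463. Expand this rational in ℤ_19: compute digits iteratively via d_i = x_i mod 19, x_{i+1} = (x_i − d_i)/19. The first 5 digits are (1, 0, 0, 1, 18).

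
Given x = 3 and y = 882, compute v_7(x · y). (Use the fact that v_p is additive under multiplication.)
v_7(2646) = 2

v_p(x) = 0 (factor: 3 = 7^0 · 3); v_p(y) = 2 (factor: 882 = 7^2 · 18). Additivity: v_p(xy) = v_p(x) + v_p(y) = 0 + 2 = 2. (Direct check: xy = 2646 = 7^2 · (54).)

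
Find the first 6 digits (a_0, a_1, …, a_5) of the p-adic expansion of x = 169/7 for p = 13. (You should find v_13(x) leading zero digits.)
(a_0, …, a_5) = (0, 0, 2, 11, 1, 11)

v_13(169/7) = 2, so a_0 = ... = a_1 = 0. Factor out: x = 13^2 · u with u = 1/7 a unit in ℤ_13. Expand u iteratively via a_{v+i} = u_i mod 13, u_{i+1} = (u_i − a_{v+i})/13:
  u_0 = 1/7;  a_2 = 2;  u_1 = (u_0 − 2)/13 = -1/7
  u_1 = -1/7;  a_3 = 11;  u_2 = (u_1 − 11)/13 = -6/7
  u_2 = -6/7;  a_4 = 1;  u_3 = (u_2 − 1)/13 = -1/7
  u_3 = -1/7;  a_5 = 11;  u_4 = (u_3 − 11)/13 = -6/7
Digits: (0, 0, 2, 11, 1, 11).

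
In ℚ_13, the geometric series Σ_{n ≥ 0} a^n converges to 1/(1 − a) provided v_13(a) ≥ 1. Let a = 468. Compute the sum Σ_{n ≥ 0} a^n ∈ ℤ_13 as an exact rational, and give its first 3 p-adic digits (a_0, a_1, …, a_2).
Σ a^n = 1/(1 − a) = -1/467;  first 3 digits = (1, 10, 11)

v_13(a) = 1 ≥ 1, so the series converges in ℤ_13 to 1/(1 − a) = 1/(1 − 468) = -1/467. Expand this rational in ℤ_13: compute digits iteratively via d_i = x_i mod 13, x_{i+1} = (x_i − d_i)/13. The first 3 digits are (1, 10, 11).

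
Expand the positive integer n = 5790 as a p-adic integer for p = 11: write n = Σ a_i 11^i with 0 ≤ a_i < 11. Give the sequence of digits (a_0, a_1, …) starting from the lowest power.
(a_0, a_1, …) = (4, 9, 3, 4)

Repeated division by 11 gives the digits low-to-high: 5790 = 4 + 9·11^1 + 3·11^2 + 4·11^3. Digit sequence: (4, 9, 3, 4).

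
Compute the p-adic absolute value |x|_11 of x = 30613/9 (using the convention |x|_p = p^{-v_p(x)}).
|30613/9|_11 = 1/1331

Step 1 — compute v_11(x) by factoring powers of 11 out of the numerator and denominator: v_11(30613/9) = 3. Step 2 — apply |x|_p = p^{-v_p(x)} = 11^{-3} = 1/1331.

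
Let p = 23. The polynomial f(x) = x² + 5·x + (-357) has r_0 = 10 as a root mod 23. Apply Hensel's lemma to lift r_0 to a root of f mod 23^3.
r_2 = 7255 (mod 12167)

Hensel: r_{i+1} = r_i − f(r_i)·(f′(r_i))^{-1} mod 23^{i+2}, f′(x) = 2x + 5. Iterate:
  r_0 = 10 (mod 23)
  r_1 = 378 (mod 529)
  r_2 = 7255 (mod 12167)
Final: r = 7255 satisfies f(r) ≡ 0 mod 23^3.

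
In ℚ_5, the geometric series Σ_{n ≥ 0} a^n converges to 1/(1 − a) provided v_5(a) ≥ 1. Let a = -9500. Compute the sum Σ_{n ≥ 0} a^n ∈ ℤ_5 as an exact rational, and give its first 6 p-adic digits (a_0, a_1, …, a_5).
Σ a^n = 1/(1 − a) = 1/9501;  first 6 digits = (1, 0, 0, 4, 4, 1)

v_5(a) = 3 ≥ 1, so the series converges in ℤ_5 to 1/(1 − a) = 1/(1 − (-9500)) = 1/9501. Expand this rational in ℤ_5: compute digits iteratively via d_i = x_i mod 5, x_{i+1} = (x_i − d_i)/5. The first 6 digits are (1, 0, 0, 4, 4, 1).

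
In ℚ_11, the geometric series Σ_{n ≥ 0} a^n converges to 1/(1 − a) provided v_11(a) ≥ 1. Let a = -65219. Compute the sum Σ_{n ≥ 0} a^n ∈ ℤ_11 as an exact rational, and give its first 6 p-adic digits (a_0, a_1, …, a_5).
Σ a^n = 1/(1 − a) = 1/65220;  first 6 digits = (1, 0, 0, 6, 6, 10)

v_11(a) = 3 ≥ 1, so the series converges in ℤ_11 to 1/(1 − a) = 1/(1 − (-65219)) = 1/65220. Expand this rational in ℤ_11: compute digits iteratively via d_i = x_i mod 11, x_{i+1} = (x_i − d_i)/11. The first 6 digits are (1, 0, 0, 6, 6, 10).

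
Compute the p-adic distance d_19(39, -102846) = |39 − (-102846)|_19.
d_19(39, -102846) = 1/6859

Step 1 — x − y = 39 − (-102846) = 102885. Step 2 — v_19(102885) = 3 (factor: 102885 = (19^3 · 15); the sign does not affect v_p). Step 3 — |x − y|_19 = 19^{-3} = 1/6859.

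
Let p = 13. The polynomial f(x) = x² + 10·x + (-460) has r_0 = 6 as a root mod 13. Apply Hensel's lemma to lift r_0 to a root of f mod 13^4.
r_3 = 15125 (mod 28561)

Hensel: r_{i+1} = r_i − f(r_i)·(f′(r_i))^{-1} mod 13^{i+2}, f′(x) = 2x + 10. Iterate:
  r_0 = 6 (mod 13)
  r_1 = 84 (mod 169)
  r_2 = 1943 (mod 2197)
  r_3 = 15125 (mod 28561)
Final: r = 15125 satisfies f(r) ≡ 0 mod 13^4.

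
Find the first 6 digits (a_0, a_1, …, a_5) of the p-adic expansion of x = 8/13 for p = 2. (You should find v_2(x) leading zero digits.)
(a_0, …, a_5) = (0, 0, 0, 1, 0, 1)

v_2(8/13) = 3, so a_0 = ... = a_2 = 0. Factor out: x = 2^3 · u with u = 1/13 a unit in ℤ_2. Expand u iteratively via a_{v+i} = u_i mod 2, u_{i+1} = (u_i − a_{v+i})/2:
  u_0 = 1/13;  a_3 = 1;  u_1 = (u_0 − 1)/2 = -6/13
  u_1 = -6/13;  a_4 = 0;  u_2 = (u_1 − 0)/2 = -3/13
  u_2 = -3/13;  a_5 = 1;  u_3 = (u_2 − 1)/2 = -8/13
Digits: (0, 0, 0, 1, 0, 1).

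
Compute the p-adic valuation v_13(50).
v_13(50) = 0

v_13(n) is the largest exponent k such that 13^k divides n. Factor out: 50 = 13^0 · 50. (Sign doesn't affect v_p.) So v_13(50) = 0.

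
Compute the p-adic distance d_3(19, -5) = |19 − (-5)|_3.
d_3(19, -5) = 1/3

Step 1 — x − y = 19 − (-5) = 24. Step 2 — v_3(24) = 1 (factor: 24 = (3^1 · 8); the sign does not affect v_p). Step 3 — |x − y|_3 = 3^{-1} = 1/3.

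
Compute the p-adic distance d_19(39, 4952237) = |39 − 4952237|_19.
d_19(39, 4952237) = 1/2476099

Step 1 — x − y = 39 − 4952237 = -4952198. Step 2 — v_19(-4952198) = 5 (factor: -4952198 = −(19^5 · 2); the sign does not affect v_p). Step 3 — |x − y|_19 = 19^{-5} = 1/2476099.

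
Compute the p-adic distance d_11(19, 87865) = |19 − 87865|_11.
d_11(19, 87865) = 1/14641

Step 1 — x − y = 19 − 87865 = -87846. Step 2 — v_11(-87846) = 4 (factor: -87846 = −(11^4 · 6); the sign does not affect v_p). Step 3 — |x − y|_11 = 11^{-4} = 1/14641.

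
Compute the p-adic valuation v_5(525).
v_5(525) = 2

v_5(n) is the largest exponent k such that 5^k divides n. Factor out: 525 = 5^2 · 21. (Sign doesn't affect v_p.) So v_5(525) = 2.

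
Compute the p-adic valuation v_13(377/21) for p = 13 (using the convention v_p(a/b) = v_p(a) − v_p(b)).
v_13(377/21) = 1

Factor powers of 13 from the numerator and denominator of the reduced fraction: 377 = 13^1 · 29 and 21 = 13^0 · 21. Apply v_p(a/b) = v_p(a) − v_p(b): v_13(377/21) = 1 − 0 = 1.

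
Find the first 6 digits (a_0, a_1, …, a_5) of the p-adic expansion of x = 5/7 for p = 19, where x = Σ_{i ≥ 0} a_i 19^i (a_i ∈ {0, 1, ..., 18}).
(a_0, …, a_5) = (17, 10, 13, 2, 8, 5)

v_19(5/7) = 0 (numerator and denominator both coprime to 19), so x ∈ ℤ_19^×. Compute digits iteratively via a_i = x_i mod 19, x_{i+1} = (x_i − a_i)/19, with x_0 = x:
  x_0 = 5/7;  a_0 = 17;  x_1 = (x_0 − 17)/19 = -6/7
  x_1 = -6/7;  a_1 = 10;  x_2 = (x_1 − 10)/19 = -4/7
  x_2 = -4/7;  a_2 = 13;  x_3 = (x_2 − 13)/19 = -5/7
  x_3 = -5/7;  a_3 = 2;  x_4 = (x_3 − 2)/19 = -1/7
  x_4 = -1/7;  a_4 = 8;  x_5 = (x_4 − 8)/19 = -3/7
  x_5 = -3/7;  a_5 = 5;  x_6 = (x_5 − 5)/19 = -2/7
Digits: (17, 10, 13, 2, 8, 5).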